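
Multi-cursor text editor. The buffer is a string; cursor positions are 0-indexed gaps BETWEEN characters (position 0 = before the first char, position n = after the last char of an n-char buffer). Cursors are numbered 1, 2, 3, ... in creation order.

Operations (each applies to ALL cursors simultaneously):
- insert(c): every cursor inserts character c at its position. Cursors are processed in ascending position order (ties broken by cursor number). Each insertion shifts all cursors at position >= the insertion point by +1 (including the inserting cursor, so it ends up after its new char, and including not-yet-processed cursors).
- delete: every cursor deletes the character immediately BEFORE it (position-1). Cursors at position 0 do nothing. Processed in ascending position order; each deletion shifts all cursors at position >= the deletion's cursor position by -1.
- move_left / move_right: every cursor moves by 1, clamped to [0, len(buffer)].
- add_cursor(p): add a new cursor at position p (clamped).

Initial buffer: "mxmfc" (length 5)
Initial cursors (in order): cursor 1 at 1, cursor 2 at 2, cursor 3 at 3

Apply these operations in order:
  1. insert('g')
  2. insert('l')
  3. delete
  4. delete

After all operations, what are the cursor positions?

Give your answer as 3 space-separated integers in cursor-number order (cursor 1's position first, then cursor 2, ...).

Answer: 1 2 3

Derivation:
After op 1 (insert('g')): buffer="mgxgmgfc" (len 8), cursors c1@2 c2@4 c3@6, authorship .1.2.3..
After op 2 (insert('l')): buffer="mglxglmglfc" (len 11), cursors c1@3 c2@6 c3@9, authorship .11.22.33..
After op 3 (delete): buffer="mgxgmgfc" (len 8), cursors c1@2 c2@4 c3@6, authorship .1.2.3..
After op 4 (delete): buffer="mxmfc" (len 5), cursors c1@1 c2@2 c3@3, authorship .....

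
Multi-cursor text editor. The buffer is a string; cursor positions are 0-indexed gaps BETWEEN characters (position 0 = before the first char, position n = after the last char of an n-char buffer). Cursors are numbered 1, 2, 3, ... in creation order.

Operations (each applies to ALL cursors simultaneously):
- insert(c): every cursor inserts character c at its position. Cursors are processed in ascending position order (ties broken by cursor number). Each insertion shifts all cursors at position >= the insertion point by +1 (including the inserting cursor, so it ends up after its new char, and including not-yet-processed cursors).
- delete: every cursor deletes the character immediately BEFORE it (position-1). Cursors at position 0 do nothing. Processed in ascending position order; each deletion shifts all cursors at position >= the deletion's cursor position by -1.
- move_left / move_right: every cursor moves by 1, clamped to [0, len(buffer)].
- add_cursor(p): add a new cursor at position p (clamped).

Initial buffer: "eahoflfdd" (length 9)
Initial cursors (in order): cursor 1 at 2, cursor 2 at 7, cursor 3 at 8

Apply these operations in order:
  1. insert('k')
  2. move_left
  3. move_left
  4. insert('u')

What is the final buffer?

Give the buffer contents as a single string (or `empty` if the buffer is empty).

After op 1 (insert('k')): buffer="eakhoflfkdkd" (len 12), cursors c1@3 c2@9 c3@11, authorship ..1.....2.3.
After op 2 (move_left): buffer="eakhoflfkdkd" (len 12), cursors c1@2 c2@8 c3@10, authorship ..1.....2.3.
After op 3 (move_left): buffer="eakhoflfkdkd" (len 12), cursors c1@1 c2@7 c3@9, authorship ..1.....2.3.
After op 4 (insert('u')): buffer="euakhoflufkudkd" (len 15), cursors c1@2 c2@9 c3@12, authorship .1.1....2.23.3.

Answer: euakhoflufkudkd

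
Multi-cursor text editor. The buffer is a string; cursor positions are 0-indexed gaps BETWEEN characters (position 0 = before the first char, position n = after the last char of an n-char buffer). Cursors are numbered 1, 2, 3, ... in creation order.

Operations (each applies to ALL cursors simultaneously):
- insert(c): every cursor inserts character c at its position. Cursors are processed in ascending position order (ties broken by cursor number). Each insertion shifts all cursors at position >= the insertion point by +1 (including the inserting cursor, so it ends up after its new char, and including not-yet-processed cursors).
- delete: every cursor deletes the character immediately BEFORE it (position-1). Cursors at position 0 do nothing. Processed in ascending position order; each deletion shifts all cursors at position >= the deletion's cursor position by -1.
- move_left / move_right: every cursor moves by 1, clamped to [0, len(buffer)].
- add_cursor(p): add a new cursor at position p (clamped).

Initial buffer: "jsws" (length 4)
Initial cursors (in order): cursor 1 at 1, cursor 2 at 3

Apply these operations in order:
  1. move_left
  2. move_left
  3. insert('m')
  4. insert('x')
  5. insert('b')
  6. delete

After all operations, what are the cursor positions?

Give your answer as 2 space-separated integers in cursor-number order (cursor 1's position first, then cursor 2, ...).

Answer: 2 5

Derivation:
After op 1 (move_left): buffer="jsws" (len 4), cursors c1@0 c2@2, authorship ....
After op 2 (move_left): buffer="jsws" (len 4), cursors c1@0 c2@1, authorship ....
After op 3 (insert('m')): buffer="mjmsws" (len 6), cursors c1@1 c2@3, authorship 1.2...
After op 4 (insert('x')): buffer="mxjmxsws" (len 8), cursors c1@2 c2@5, authorship 11.22...
After op 5 (insert('b')): buffer="mxbjmxbsws" (len 10), cursors c1@3 c2@7, authorship 111.222...
After op 6 (delete): buffer="mxjmxsws" (len 8), cursors c1@2 c2@5, authorship 11.22...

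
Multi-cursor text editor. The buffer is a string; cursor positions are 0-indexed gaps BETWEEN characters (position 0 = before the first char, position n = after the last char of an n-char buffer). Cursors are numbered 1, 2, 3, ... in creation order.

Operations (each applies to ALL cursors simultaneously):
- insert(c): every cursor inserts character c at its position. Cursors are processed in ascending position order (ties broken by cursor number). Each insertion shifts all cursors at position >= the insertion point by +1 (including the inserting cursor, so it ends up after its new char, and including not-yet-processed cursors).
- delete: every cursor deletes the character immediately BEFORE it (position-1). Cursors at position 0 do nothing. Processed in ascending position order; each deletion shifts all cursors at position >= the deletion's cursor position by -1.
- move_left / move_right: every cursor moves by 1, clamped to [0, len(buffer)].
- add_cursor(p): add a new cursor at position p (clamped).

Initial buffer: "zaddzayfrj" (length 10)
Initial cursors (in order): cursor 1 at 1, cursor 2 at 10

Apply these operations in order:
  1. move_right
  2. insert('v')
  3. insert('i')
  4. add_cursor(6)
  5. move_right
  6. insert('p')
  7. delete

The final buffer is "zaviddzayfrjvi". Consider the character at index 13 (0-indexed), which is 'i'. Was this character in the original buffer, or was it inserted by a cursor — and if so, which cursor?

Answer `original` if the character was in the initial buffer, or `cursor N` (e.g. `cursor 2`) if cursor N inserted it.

Answer: cursor 2

Derivation:
After op 1 (move_right): buffer="zaddzayfrj" (len 10), cursors c1@2 c2@10, authorship ..........
After op 2 (insert('v')): buffer="zavddzayfrjv" (len 12), cursors c1@3 c2@12, authorship ..1........2
After op 3 (insert('i')): buffer="zaviddzayfrjvi" (len 14), cursors c1@4 c2@14, authorship ..11........22
After op 4 (add_cursor(6)): buffer="zaviddzayfrjvi" (len 14), cursors c1@4 c3@6 c2@14, authorship ..11........22
After op 5 (move_right): buffer="zaviddzayfrjvi" (len 14), cursors c1@5 c3@7 c2@14, authorship ..11........22
After op 6 (insert('p')): buffer="zavidpdzpayfrjvip" (len 17), cursors c1@6 c3@9 c2@17, authorship ..11.1..3.....222
After op 7 (delete): buffer="zaviddzayfrjvi" (len 14), cursors c1@5 c3@7 c2@14, authorship ..11........22
Authorship (.=original, N=cursor N): . . 1 1 . . . . . . . . 2 2
Index 13: author = 2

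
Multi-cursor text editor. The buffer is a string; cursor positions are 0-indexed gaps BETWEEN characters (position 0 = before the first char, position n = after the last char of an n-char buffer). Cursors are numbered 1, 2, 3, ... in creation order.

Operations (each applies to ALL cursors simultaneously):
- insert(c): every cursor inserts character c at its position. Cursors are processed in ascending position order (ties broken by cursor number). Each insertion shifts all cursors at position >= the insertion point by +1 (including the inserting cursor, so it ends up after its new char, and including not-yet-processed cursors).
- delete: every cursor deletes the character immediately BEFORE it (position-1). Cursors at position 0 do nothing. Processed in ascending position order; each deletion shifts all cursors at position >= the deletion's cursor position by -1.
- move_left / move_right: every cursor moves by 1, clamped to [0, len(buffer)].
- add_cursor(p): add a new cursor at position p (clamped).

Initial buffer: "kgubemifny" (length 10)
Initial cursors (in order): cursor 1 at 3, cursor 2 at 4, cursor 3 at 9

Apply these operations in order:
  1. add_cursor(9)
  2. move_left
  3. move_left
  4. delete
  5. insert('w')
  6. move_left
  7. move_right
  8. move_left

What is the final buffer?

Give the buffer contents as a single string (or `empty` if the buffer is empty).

After op 1 (add_cursor(9)): buffer="kgubemifny" (len 10), cursors c1@3 c2@4 c3@9 c4@9, authorship ..........
After op 2 (move_left): buffer="kgubemifny" (len 10), cursors c1@2 c2@3 c3@8 c4@8, authorship ..........
After op 3 (move_left): buffer="kgubemifny" (len 10), cursors c1@1 c2@2 c3@7 c4@7, authorship ..........
After op 4 (delete): buffer="ubefny" (len 6), cursors c1@0 c2@0 c3@3 c4@3, authorship ......
After op 5 (insert('w')): buffer="wwubewwfny" (len 10), cursors c1@2 c2@2 c3@7 c4@7, authorship 12...34...
After op 6 (move_left): buffer="wwubewwfny" (len 10), cursors c1@1 c2@1 c3@6 c4@6, authorship 12...34...
After op 7 (move_right): buffer="wwubewwfny" (len 10), cursors c1@2 c2@2 c3@7 c4@7, authorship 12...34...
After op 8 (move_left): buffer="wwubewwfny" (len 10), cursors c1@1 c2@1 c3@6 c4@6, authorship 12...34...

Answer: wwubewwfny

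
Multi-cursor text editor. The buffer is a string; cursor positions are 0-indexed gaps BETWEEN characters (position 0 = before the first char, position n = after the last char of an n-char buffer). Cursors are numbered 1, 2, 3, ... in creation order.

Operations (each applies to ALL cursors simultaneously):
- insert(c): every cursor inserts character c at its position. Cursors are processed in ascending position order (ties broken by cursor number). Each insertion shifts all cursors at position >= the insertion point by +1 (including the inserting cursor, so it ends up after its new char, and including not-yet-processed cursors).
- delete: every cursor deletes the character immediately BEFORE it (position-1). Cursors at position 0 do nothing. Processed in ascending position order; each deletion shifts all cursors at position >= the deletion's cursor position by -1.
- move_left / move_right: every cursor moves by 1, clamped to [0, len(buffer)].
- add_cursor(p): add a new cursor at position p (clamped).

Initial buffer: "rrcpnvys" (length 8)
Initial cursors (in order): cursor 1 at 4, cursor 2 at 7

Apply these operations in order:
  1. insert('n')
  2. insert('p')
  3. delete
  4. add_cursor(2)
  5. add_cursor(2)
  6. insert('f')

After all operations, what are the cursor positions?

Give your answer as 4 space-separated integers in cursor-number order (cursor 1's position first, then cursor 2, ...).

Answer: 8 13 4 4

Derivation:
After op 1 (insert('n')): buffer="rrcpnnvyns" (len 10), cursors c1@5 c2@9, authorship ....1...2.
After op 2 (insert('p')): buffer="rrcpnpnvynps" (len 12), cursors c1@6 c2@11, authorship ....11...22.
After op 3 (delete): buffer="rrcpnnvyns" (len 10), cursors c1@5 c2@9, authorship ....1...2.
After op 4 (add_cursor(2)): buffer="rrcpnnvyns" (len 10), cursors c3@2 c1@5 c2@9, authorship ....1...2.
After op 5 (add_cursor(2)): buffer="rrcpnnvyns" (len 10), cursors c3@2 c4@2 c1@5 c2@9, authorship ....1...2.
After op 6 (insert('f')): buffer="rrffcpnfnvynfs" (len 14), cursors c3@4 c4@4 c1@8 c2@13, authorship ..34..11...22.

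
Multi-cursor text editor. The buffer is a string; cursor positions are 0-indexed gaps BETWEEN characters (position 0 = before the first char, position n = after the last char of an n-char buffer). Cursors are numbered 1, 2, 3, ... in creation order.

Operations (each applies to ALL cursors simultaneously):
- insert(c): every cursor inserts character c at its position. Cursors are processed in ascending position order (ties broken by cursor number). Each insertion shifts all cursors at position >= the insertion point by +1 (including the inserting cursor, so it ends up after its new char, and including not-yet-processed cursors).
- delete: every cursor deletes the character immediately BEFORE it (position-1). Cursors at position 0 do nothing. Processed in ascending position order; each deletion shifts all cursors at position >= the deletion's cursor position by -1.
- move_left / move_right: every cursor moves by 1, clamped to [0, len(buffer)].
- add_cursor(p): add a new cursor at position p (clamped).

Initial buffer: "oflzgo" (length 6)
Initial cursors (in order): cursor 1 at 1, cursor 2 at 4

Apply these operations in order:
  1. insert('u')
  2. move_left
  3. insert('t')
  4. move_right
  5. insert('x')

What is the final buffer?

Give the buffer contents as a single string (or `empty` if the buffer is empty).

Answer: otuxflztuxgo

Derivation:
After op 1 (insert('u')): buffer="ouflzugo" (len 8), cursors c1@2 c2@6, authorship .1...2..
After op 2 (move_left): buffer="ouflzugo" (len 8), cursors c1@1 c2@5, authorship .1...2..
After op 3 (insert('t')): buffer="otuflztugo" (len 10), cursors c1@2 c2@7, authorship .11...22..
After op 4 (move_right): buffer="otuflztugo" (len 10), cursors c1@3 c2@8, authorship .11...22..
After op 5 (insert('x')): buffer="otuxflztuxgo" (len 12), cursors c1@4 c2@10, authorship .111...222..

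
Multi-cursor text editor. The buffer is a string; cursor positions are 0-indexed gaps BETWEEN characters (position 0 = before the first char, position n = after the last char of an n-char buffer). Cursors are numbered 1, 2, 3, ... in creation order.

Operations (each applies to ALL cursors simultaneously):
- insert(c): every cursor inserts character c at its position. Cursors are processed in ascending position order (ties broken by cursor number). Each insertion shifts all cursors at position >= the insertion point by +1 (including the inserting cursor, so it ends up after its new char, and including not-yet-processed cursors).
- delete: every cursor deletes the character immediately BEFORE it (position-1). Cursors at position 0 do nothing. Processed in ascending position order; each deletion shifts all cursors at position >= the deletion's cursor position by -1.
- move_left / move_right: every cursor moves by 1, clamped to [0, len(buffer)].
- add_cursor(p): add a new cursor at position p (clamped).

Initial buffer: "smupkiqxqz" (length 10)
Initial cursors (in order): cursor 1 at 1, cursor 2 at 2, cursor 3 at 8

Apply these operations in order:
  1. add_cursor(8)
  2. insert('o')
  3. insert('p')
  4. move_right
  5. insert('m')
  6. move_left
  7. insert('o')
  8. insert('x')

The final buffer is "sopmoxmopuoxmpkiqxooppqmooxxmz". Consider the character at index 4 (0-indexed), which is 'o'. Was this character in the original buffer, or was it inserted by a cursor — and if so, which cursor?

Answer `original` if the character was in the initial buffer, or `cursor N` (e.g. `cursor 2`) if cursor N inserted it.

Answer: cursor 1

Derivation:
After op 1 (add_cursor(8)): buffer="smupkiqxqz" (len 10), cursors c1@1 c2@2 c3@8 c4@8, authorship ..........
After op 2 (insert('o')): buffer="somoupkiqxooqz" (len 14), cursors c1@2 c2@4 c3@12 c4@12, authorship .1.2......34..
After op 3 (insert('p')): buffer="sopmopupkiqxooppqz" (len 18), cursors c1@3 c2@6 c3@16 c4@16, authorship .11.22......3434..
After op 4 (move_right): buffer="sopmopupkiqxooppqz" (len 18), cursors c1@4 c2@7 c3@17 c4@17, authorship .11.22......3434..
After op 5 (insert('m')): buffer="sopmmopumpkiqxooppqmmz" (len 22), cursors c1@5 c2@9 c3@21 c4@21, authorship .11.122.2.....3434.34.
After op 6 (move_left): buffer="sopmmopumpkiqxooppqmmz" (len 22), cursors c1@4 c2@8 c3@20 c4@20, authorship .11.122.2.....3434.34.
After op 7 (insert('o')): buffer="sopmomopuompkiqxooppqmoomz" (len 26), cursors c1@5 c2@10 c3@24 c4@24, authorship .11.1122.22.....3434.3344.
After op 8 (insert('x')): buffer="sopmoxmopuoxmpkiqxooppqmooxxmz" (len 30), cursors c1@6 c2@12 c3@28 c4@28, authorship .11.11122.222.....3434.334344.
Authorship (.=original, N=cursor N): . 1 1 . 1 1 1 2 2 . 2 2 2 . . . . . 3 4 3 4 . 3 3 4 3 4 4 .
Index 4: author = 1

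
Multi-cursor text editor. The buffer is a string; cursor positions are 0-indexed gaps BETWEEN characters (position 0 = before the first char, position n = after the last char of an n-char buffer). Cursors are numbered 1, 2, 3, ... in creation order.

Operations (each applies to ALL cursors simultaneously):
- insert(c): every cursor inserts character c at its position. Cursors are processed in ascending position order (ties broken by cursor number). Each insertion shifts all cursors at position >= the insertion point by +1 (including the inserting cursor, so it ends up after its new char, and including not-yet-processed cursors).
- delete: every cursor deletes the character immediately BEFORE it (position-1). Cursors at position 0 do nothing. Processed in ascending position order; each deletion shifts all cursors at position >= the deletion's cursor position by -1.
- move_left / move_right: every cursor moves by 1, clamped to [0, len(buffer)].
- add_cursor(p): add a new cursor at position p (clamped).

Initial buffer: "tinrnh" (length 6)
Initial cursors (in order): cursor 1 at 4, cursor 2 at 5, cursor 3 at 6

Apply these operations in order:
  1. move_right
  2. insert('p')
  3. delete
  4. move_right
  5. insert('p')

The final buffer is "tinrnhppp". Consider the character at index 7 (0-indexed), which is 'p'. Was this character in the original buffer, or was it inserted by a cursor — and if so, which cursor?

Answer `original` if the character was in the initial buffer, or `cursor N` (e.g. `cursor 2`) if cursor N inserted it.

After op 1 (move_right): buffer="tinrnh" (len 6), cursors c1@5 c2@6 c3@6, authorship ......
After op 2 (insert('p')): buffer="tinrnphpp" (len 9), cursors c1@6 c2@9 c3@9, authorship .....1.23
After op 3 (delete): buffer="tinrnh" (len 6), cursors c1@5 c2@6 c3@6, authorship ......
After op 4 (move_right): buffer="tinrnh" (len 6), cursors c1@6 c2@6 c3@6, authorship ......
After op 5 (insert('p')): buffer="tinrnhppp" (len 9), cursors c1@9 c2@9 c3@9, authorship ......123
Authorship (.=original, N=cursor N): . . . . . . 1 2 3
Index 7: author = 2

Answer: cursor 2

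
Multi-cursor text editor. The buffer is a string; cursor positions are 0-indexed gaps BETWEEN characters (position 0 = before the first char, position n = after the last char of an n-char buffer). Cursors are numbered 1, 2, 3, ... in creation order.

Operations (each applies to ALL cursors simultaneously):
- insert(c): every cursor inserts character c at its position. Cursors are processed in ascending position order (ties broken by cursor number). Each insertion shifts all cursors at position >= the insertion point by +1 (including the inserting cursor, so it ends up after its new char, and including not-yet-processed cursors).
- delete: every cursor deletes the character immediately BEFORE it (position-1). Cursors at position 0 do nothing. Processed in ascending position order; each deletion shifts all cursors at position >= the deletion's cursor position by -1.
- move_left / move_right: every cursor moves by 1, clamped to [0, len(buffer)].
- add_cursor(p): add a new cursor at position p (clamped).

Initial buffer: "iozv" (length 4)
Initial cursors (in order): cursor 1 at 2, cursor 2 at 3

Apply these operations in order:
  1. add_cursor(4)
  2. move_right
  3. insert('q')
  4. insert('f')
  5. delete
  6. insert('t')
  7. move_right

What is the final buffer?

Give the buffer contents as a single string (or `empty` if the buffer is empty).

Answer: iozqtvqqtt

Derivation:
After op 1 (add_cursor(4)): buffer="iozv" (len 4), cursors c1@2 c2@3 c3@4, authorship ....
After op 2 (move_right): buffer="iozv" (len 4), cursors c1@3 c2@4 c3@4, authorship ....
After op 3 (insert('q')): buffer="iozqvqq" (len 7), cursors c1@4 c2@7 c3@7, authorship ...1.23
After op 4 (insert('f')): buffer="iozqfvqqff" (len 10), cursors c1@5 c2@10 c3@10, authorship ...11.2323
After op 5 (delete): buffer="iozqvqq" (len 7), cursors c1@4 c2@7 c3@7, authorship ...1.23
After op 6 (insert('t')): buffer="iozqtvqqtt" (len 10), cursors c1@5 c2@10 c3@10, authorship ...11.2323
After op 7 (move_right): buffer="iozqtvqqtt" (len 10), cursors c1@6 c2@10 c3@10, authorship ...11.2323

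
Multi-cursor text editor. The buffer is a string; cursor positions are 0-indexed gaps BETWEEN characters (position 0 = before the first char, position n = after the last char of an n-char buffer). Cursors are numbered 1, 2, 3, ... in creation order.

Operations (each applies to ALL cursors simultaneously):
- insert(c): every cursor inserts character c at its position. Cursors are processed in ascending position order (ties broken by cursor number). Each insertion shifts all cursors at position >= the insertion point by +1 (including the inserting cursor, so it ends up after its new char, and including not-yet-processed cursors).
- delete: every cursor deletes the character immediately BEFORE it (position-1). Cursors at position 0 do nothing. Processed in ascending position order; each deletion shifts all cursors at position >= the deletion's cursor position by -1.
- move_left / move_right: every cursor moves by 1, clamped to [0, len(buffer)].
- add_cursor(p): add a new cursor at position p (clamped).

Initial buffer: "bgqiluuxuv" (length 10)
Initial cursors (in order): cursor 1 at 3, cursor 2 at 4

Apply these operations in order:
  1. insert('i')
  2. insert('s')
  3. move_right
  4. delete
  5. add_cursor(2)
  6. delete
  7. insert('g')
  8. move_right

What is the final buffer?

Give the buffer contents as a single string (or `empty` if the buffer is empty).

Answer: bgqigiguuxuv

Derivation:
After op 1 (insert('i')): buffer="bgqiiiluuxuv" (len 12), cursors c1@4 c2@6, authorship ...1.2......
After op 2 (insert('s')): buffer="bgqisiisluuxuv" (len 14), cursors c1@5 c2@8, authorship ...11.22......
After op 3 (move_right): buffer="bgqisiisluuxuv" (len 14), cursors c1@6 c2@9, authorship ...11.22......
After op 4 (delete): buffer="bgqisisuuxuv" (len 12), cursors c1@5 c2@7, authorship ...1122.....
After op 5 (add_cursor(2)): buffer="bgqisisuuxuv" (len 12), cursors c3@2 c1@5 c2@7, authorship ...1122.....
After op 6 (delete): buffer="bqiiuuxuv" (len 9), cursors c3@1 c1@3 c2@4, authorship ..12.....
After op 7 (insert('g')): buffer="bgqigiguuxuv" (len 12), cursors c3@2 c1@5 c2@7, authorship .3.1122.....
After op 8 (move_right): buffer="bgqigiguuxuv" (len 12), cursors c3@3 c1@6 c2@8, authorship .3.1122.....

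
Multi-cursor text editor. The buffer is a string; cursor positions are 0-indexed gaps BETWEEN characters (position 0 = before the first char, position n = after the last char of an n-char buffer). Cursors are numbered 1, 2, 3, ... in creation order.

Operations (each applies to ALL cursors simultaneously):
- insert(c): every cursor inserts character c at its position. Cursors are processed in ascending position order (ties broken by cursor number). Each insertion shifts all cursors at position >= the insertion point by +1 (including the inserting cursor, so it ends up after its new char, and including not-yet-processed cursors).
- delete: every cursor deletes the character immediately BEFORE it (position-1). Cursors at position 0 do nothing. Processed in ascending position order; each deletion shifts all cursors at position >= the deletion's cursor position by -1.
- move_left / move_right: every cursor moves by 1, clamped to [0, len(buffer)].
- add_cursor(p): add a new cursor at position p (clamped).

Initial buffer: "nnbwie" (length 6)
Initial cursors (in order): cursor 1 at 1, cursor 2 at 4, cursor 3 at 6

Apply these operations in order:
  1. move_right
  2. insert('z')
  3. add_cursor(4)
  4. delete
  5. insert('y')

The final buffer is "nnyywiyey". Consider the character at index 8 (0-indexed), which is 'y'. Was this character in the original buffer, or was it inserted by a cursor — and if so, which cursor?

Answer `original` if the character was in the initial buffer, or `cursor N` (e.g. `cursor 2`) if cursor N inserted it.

After op 1 (move_right): buffer="nnbwie" (len 6), cursors c1@2 c2@5 c3@6, authorship ......
After op 2 (insert('z')): buffer="nnzbwizez" (len 9), cursors c1@3 c2@7 c3@9, authorship ..1...2.3
After op 3 (add_cursor(4)): buffer="nnzbwizez" (len 9), cursors c1@3 c4@4 c2@7 c3@9, authorship ..1...2.3
After op 4 (delete): buffer="nnwie" (len 5), cursors c1@2 c4@2 c2@4 c3@5, authorship .....
After op 5 (insert('y')): buffer="nnyywiyey" (len 9), cursors c1@4 c4@4 c2@7 c3@9, authorship ..14..2.3
Authorship (.=original, N=cursor N): . . 1 4 . . 2 . 3
Index 8: author = 3

Answer: cursor 3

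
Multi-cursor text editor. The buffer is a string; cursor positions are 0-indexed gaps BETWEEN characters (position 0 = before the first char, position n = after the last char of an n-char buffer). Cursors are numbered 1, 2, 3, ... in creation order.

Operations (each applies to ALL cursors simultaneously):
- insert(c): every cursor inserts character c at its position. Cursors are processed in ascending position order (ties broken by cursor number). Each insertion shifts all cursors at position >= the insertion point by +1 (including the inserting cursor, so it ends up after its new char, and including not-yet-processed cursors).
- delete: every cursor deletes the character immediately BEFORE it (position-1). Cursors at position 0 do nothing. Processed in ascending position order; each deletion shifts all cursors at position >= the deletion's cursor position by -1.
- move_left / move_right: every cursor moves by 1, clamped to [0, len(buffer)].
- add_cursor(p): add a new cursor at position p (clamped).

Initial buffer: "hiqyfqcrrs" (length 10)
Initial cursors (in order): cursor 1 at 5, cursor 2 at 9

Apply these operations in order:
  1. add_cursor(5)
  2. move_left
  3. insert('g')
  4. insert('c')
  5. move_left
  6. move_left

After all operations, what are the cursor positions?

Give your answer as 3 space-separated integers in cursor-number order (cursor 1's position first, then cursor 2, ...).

After op 1 (add_cursor(5)): buffer="hiqyfqcrrs" (len 10), cursors c1@5 c3@5 c2@9, authorship ..........
After op 2 (move_left): buffer="hiqyfqcrrs" (len 10), cursors c1@4 c3@4 c2@8, authorship ..........
After op 3 (insert('g')): buffer="hiqyggfqcrgrs" (len 13), cursors c1@6 c3@6 c2@11, authorship ....13....2..
After op 4 (insert('c')): buffer="hiqyggccfqcrgcrs" (len 16), cursors c1@8 c3@8 c2@14, authorship ....1313....22..
After op 5 (move_left): buffer="hiqyggccfqcrgcrs" (len 16), cursors c1@7 c3@7 c2@13, authorship ....1313....22..
After op 6 (move_left): buffer="hiqyggccfqcrgcrs" (len 16), cursors c1@6 c3@6 c2@12, authorship ....1313....22..

Answer: 6 12 6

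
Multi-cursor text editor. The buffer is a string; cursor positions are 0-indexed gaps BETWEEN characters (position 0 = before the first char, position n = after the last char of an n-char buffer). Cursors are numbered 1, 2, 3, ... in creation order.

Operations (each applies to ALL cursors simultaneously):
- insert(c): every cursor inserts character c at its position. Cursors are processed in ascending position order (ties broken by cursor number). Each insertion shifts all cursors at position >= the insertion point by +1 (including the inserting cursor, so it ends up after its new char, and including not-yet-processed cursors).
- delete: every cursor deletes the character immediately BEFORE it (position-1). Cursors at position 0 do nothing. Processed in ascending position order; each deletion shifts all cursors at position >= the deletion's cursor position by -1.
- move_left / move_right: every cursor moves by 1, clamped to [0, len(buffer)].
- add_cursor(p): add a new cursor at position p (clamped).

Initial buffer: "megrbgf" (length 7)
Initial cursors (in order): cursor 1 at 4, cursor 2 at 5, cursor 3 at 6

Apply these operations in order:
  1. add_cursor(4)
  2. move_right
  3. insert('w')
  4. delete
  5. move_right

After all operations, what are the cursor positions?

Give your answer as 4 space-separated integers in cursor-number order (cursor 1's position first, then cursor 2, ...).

After op 1 (add_cursor(4)): buffer="megrbgf" (len 7), cursors c1@4 c4@4 c2@5 c3@6, authorship .......
After op 2 (move_right): buffer="megrbgf" (len 7), cursors c1@5 c4@5 c2@6 c3@7, authorship .......
After op 3 (insert('w')): buffer="megrbwwgwfw" (len 11), cursors c1@7 c4@7 c2@9 c3@11, authorship .....14.2.3
After op 4 (delete): buffer="megrbgf" (len 7), cursors c1@5 c4@5 c2@6 c3@7, authorship .......
After op 5 (move_right): buffer="megrbgf" (len 7), cursors c1@6 c4@6 c2@7 c3@7, authorship .......

Answer: 6 7 7 6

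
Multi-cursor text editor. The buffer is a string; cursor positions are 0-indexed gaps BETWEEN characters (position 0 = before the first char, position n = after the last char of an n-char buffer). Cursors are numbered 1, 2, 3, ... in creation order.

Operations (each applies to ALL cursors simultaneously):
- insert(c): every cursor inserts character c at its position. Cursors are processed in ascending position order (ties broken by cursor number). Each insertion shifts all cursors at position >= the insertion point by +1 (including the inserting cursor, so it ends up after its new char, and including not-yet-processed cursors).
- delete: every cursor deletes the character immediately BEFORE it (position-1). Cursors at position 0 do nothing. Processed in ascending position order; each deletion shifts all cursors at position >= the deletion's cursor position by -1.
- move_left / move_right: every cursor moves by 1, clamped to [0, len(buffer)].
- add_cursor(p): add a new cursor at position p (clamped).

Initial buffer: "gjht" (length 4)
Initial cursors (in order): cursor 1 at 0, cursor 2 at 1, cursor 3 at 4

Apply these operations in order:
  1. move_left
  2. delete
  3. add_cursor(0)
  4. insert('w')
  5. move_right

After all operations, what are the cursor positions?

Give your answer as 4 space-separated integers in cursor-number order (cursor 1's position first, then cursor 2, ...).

Answer: 4 4 7 4

Derivation:
After op 1 (move_left): buffer="gjht" (len 4), cursors c1@0 c2@0 c3@3, authorship ....
After op 2 (delete): buffer="gjt" (len 3), cursors c1@0 c2@0 c3@2, authorship ...
After op 3 (add_cursor(0)): buffer="gjt" (len 3), cursors c1@0 c2@0 c4@0 c3@2, authorship ...
After op 4 (insert('w')): buffer="wwwgjwt" (len 7), cursors c1@3 c2@3 c4@3 c3@6, authorship 124..3.
After op 5 (move_right): buffer="wwwgjwt" (len 7), cursors c1@4 c2@4 c4@4 c3@7, authorship 124..3.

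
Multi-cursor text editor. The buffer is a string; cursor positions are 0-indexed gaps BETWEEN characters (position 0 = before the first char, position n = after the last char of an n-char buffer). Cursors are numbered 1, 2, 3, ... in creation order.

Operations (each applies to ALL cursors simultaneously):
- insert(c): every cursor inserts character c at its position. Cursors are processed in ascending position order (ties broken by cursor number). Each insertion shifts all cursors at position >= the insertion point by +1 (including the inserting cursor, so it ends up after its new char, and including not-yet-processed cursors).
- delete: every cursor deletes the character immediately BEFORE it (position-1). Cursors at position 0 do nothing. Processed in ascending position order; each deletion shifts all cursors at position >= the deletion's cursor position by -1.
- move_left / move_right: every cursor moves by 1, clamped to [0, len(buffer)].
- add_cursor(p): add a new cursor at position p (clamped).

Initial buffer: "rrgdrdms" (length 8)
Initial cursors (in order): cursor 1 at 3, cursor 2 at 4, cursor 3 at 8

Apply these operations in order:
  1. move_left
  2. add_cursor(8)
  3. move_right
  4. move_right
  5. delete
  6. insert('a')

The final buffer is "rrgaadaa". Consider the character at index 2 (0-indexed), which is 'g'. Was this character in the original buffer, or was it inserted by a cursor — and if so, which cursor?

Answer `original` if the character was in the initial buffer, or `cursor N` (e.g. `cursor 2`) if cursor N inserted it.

After op 1 (move_left): buffer="rrgdrdms" (len 8), cursors c1@2 c2@3 c3@7, authorship ........
After op 2 (add_cursor(8)): buffer="rrgdrdms" (len 8), cursors c1@2 c2@3 c3@7 c4@8, authorship ........
After op 3 (move_right): buffer="rrgdrdms" (len 8), cursors c1@3 c2@4 c3@8 c4@8, authorship ........
After op 4 (move_right): buffer="rrgdrdms" (len 8), cursors c1@4 c2@5 c3@8 c4@8, authorship ........
After op 5 (delete): buffer="rrgd" (len 4), cursors c1@3 c2@3 c3@4 c4@4, authorship ....
After op 6 (insert('a')): buffer="rrgaadaa" (len 8), cursors c1@5 c2@5 c3@8 c4@8, authorship ...12.34
Authorship (.=original, N=cursor N): . . . 1 2 . 3 4
Index 2: author = original

Answer: original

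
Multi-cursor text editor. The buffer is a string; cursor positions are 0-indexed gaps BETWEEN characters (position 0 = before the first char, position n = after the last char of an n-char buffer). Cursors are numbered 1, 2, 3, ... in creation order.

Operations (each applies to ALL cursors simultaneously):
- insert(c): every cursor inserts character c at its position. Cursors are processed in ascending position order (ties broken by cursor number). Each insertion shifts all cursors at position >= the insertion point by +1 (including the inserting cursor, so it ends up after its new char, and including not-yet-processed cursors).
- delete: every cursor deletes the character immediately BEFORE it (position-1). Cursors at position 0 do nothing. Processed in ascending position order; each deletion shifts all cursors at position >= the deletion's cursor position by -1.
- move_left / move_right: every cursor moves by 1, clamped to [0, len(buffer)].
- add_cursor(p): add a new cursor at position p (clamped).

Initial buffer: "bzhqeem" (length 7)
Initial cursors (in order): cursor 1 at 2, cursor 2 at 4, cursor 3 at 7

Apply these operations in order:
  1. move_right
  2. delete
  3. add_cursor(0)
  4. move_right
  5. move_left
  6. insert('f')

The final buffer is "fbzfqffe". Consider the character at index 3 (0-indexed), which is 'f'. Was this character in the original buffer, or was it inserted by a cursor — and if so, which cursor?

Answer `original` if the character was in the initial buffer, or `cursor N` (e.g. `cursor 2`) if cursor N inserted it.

Answer: cursor 1

Derivation:
After op 1 (move_right): buffer="bzhqeem" (len 7), cursors c1@3 c2@5 c3@7, authorship .......
After op 2 (delete): buffer="bzqe" (len 4), cursors c1@2 c2@3 c3@4, authorship ....
After op 3 (add_cursor(0)): buffer="bzqe" (len 4), cursors c4@0 c1@2 c2@3 c3@4, authorship ....
After op 4 (move_right): buffer="bzqe" (len 4), cursors c4@1 c1@3 c2@4 c3@4, authorship ....
After op 5 (move_left): buffer="bzqe" (len 4), cursors c4@0 c1@2 c2@3 c3@3, authorship ....
After op 6 (insert('f')): buffer="fbzfqffe" (len 8), cursors c4@1 c1@4 c2@7 c3@7, authorship 4..1.23.
Authorship (.=original, N=cursor N): 4 . . 1 . 2 3 .
Index 3: author = 1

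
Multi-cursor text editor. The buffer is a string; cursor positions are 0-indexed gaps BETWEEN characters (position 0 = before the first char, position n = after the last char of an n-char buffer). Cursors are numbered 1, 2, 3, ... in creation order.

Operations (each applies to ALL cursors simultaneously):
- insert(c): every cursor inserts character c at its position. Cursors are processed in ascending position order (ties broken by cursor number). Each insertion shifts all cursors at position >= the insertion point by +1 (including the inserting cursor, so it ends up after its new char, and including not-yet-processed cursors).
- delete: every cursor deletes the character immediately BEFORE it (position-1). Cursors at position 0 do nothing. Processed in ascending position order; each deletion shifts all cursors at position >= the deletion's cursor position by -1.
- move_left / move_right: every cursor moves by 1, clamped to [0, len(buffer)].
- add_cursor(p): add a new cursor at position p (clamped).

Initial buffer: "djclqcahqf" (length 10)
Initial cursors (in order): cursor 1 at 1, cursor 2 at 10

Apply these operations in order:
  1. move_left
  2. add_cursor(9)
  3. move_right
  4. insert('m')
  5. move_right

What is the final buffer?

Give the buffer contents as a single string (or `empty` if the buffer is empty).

After op 1 (move_left): buffer="djclqcahqf" (len 10), cursors c1@0 c2@9, authorship ..........
After op 2 (add_cursor(9)): buffer="djclqcahqf" (len 10), cursors c1@0 c2@9 c3@9, authorship ..........
After op 3 (move_right): buffer="djclqcahqf" (len 10), cursors c1@1 c2@10 c3@10, authorship ..........
After op 4 (insert('m')): buffer="dmjclqcahqfmm" (len 13), cursors c1@2 c2@13 c3@13, authorship .1.........23
After op 5 (move_right): buffer="dmjclqcahqfmm" (len 13), cursors c1@3 c2@13 c3@13, authorship .1.........23

Answer: dmjclqcahqfmm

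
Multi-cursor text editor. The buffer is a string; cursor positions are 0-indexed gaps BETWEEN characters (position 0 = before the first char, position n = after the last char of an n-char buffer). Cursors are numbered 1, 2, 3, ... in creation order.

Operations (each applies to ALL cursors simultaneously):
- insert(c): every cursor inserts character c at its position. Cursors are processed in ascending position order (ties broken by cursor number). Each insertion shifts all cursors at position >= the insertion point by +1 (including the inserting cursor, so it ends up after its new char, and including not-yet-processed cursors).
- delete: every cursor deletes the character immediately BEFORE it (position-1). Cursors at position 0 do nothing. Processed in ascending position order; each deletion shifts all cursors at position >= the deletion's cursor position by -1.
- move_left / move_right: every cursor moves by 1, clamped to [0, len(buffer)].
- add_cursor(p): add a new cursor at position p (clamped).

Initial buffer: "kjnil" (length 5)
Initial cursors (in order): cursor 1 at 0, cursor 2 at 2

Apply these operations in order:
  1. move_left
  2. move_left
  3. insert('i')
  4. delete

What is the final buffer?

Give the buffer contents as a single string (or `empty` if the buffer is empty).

Answer: kjnil

Derivation:
After op 1 (move_left): buffer="kjnil" (len 5), cursors c1@0 c2@1, authorship .....
After op 2 (move_left): buffer="kjnil" (len 5), cursors c1@0 c2@0, authorship .....
After op 3 (insert('i')): buffer="iikjnil" (len 7), cursors c1@2 c2@2, authorship 12.....
After op 4 (delete): buffer="kjnil" (len 5), cursors c1@0 c2@0, authorship .....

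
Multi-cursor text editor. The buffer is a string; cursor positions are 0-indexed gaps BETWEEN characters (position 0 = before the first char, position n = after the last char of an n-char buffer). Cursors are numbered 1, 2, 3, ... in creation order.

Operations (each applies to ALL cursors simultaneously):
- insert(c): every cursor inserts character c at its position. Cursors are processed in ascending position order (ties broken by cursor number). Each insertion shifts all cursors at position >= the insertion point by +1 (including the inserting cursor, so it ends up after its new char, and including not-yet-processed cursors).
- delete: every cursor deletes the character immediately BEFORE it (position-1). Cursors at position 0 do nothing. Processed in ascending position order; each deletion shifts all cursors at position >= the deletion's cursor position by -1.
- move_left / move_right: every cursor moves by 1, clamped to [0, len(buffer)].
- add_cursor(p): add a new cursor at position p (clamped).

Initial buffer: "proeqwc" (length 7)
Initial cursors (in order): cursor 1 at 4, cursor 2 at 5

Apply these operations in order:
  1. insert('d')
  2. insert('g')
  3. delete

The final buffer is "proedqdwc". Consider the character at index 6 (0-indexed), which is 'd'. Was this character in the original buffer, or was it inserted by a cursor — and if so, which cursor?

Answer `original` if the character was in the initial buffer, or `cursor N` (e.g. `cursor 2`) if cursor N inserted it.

After op 1 (insert('d')): buffer="proedqdwc" (len 9), cursors c1@5 c2@7, authorship ....1.2..
After op 2 (insert('g')): buffer="proedgqdgwc" (len 11), cursors c1@6 c2@9, authorship ....11.22..
After op 3 (delete): buffer="proedqdwc" (len 9), cursors c1@5 c2@7, authorship ....1.2..
Authorship (.=original, N=cursor N): . . . . 1 . 2 . .
Index 6: author = 2

Answer: cursor 2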